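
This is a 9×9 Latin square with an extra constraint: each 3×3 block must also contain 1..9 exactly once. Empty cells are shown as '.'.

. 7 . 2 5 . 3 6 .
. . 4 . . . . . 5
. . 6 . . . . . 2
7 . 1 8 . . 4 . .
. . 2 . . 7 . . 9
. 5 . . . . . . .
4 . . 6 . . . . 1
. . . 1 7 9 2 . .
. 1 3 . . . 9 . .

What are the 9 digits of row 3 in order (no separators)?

536918742

R3C1 = 5: in row 3, 5 can only go here (every other open cell in that row sees a 5).
R5C2 = 4 (hidden single in column 2).
R7C3 = 7 (hidden single in column 3).
R7C2 = 9 (hidden single in row 7).
R4C5 = 9 (hidden single in row 4).
R2C2 = 2 (hidden single in column 2).
R9C1 = 2 (hidden single in column 1).
R9C9 = 6 (hidden single in row 9).
R4C9 = 3 (sole candidate).
R4C2 = 6 (sole candidate).
R8C2 = 8 (sole candidate).
R8C3 = 5 (sole candidate).
R8C9 = 4 (sole candidate).
R1C9 = 8 (sole candidate).
R3C2 = 3: row 3 has {2,5,6}; col 2 has {1,2,4,5,6,7,8,9}; box has {2,4,5,6,7} → only 3 remains.
R6C9 = 7 (sole candidate).
R8C1 = 6 (sole candidate).
R8C8 = 3 (sole candidate).
R1C3 = 9 (sole candidate).
R6C3 = 8 (sole candidate).
R1C1 = 1 (sole candidate).
R1C6 = 4 (sole candidate).
R2C1 = 8 (sole candidate).
R5C1 = 3 (sole candidate).
R5C4 = 5 (sole candidate).
R6C1 = 9 (sole candidate).
R9C4 = 4 (sole candidate).
R9C5 = 8 (sole candidate).
R9C6 = 5 (sole candidate).
R9C8 = 7 (sole candidate).
R3C5 = 1: row 3 has {2,3,5,6}; col 5 has {5,7,8,9}; box has {2,4,5} → only 1 remains.
R3C6 = 8: row 3 has {1,2,3,5,6}; col 6 has {4,5,7,9}; box has {1,2,4,5} → only 8 remains.
R3C7 = 7: row 3 has {1,2,3,5,6,8}; col 7 has {2,3,4,9}; box has {2,3,5,6,8} → only 7 remains.
R4C6 = 2 (sole candidate).
R4C8 = 5 (sole candidate).
R5C5 = 6 (sole candidate).
R6C4 = 3 (sole candidate).
R6C5 = 4 (sole candidate).
R6C6 = 1 (sole candidate).
R6C7 = 6 (sole candidate).
R6C8 = 2 (sole candidate).
R7C6 = 3 (sole candidate).
R7C8 = 8 (sole candidate).
R2C5 = 3 (sole candidate).
R2C6 = 6 (sole candidate).
R2C7 = 1 (sole candidate).
R2C8 = 9 (sole candidate).
R3C4 = 9: row 3 has {1,2,3,5,6,7,8}; col 4 has {1,2,3,4,5,6,8}; box has {1,2,3,4,5,6,8} → only 9 remains.
R3C8 = 4: row 3 has {1,2,3,5,6,7,8,9}; col 8 has {2,3,5,6,7,8,9}; box has {1,2,3,5,6,7,8,9} → only 4 remains.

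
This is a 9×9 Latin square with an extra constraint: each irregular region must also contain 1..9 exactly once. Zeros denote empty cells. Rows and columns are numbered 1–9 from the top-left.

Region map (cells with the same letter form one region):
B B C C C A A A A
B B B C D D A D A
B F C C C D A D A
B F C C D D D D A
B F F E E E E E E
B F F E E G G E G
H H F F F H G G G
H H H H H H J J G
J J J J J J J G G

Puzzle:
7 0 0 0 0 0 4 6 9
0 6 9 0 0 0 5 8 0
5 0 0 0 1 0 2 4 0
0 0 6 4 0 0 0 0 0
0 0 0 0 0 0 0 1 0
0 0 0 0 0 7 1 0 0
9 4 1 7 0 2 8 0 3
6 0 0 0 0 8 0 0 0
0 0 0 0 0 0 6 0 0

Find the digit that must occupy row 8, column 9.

4

row 7, column 8 = 5 (sole candidate).
row 7, column 5 = 6 (sole candidate).
row 2, column 1 = 4 (hidden single in row 2).
row 3, column 6 = 6 (hidden single in row 3).
row 8, column 9 = 4: in row 8, 4 can only go here (every other open cell in that row sees a 4).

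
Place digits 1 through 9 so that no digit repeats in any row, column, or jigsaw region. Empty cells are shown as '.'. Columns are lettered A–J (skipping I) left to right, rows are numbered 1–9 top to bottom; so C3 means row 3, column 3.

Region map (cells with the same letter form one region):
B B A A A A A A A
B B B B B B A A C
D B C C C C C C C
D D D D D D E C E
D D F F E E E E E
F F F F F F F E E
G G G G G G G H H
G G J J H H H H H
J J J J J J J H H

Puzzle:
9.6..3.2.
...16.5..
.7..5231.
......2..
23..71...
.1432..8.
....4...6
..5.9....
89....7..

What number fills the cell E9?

B1 = 5 (hidden single in row 1).
J4 = 3 (hidden single in row 4).
E9 = 3: in column 5, 3 can only go here (every other open cell in that column sees a 3).

3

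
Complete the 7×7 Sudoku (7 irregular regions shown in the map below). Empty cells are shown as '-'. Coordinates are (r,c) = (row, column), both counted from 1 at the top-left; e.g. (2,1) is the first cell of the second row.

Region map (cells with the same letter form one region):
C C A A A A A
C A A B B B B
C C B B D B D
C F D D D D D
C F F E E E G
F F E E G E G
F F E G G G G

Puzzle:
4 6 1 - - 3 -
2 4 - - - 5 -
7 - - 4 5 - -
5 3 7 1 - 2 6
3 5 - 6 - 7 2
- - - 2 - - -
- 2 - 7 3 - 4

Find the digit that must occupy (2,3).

(1,4) = 5 (sole candidate).
(1,7) = 7 (sole candidate).
(2,3) = 6: row 2 has {2,4,5}; col 3 has {1,7}; region has {1,3,4,5,7} → only 6 remains.

6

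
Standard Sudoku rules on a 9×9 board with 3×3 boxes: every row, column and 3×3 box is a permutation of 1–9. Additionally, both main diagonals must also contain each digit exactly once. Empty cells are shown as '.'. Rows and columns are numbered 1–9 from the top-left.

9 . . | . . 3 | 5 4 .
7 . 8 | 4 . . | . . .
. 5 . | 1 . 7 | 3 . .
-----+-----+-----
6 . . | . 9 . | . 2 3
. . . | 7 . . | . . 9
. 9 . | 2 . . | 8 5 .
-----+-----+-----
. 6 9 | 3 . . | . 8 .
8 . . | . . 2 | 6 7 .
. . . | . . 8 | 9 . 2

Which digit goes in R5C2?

2

R1C9 = 7: in row 1, 7 can only go here (every other open cell in that row sees a 7).
R2C2 = 3: in row 2, 3 can only go here (every other open cell in that row sees a 3).
R2C6 = 9: in row 2, 9 can only go here (every other open cell in that row sees a 9).
R2C5 = 5: in row 2, 5 can only go here (every other open cell in that row sees a 5).
R2C7 = 2: in row 2, 2 can only go here (every other open cell in that row sees a 2).
R3C8 = 9: in row 3, 9 can only go here (every other open cell in that row sees a 9).
R6C3 = 7: in row 6, 7 can only go here (every other open cell in that row sees a 7).
R4C7 = 7: in row 4, 7 can only go here (every other open cell in that row sees a 7).
R7C1 = 2: in row 7, 2 can only go here (every other open cell in that row sees a 2).
R7C5 = 7: in row 7, 7 can only go here (every other open cell in that row sees a 7).
R3C1 = 4: row 3 has {1,3,5,7,9}; col 1 has {2,6,7,8,9}; box has {3,5,7,8,9} → only 4 remains.
R3C3 = 6: row 3 has {1,3,4,5,7,9}; col 3 has {7,8,9}; box has {3,4,5,7,8,9}; main diagonal has {2,3,7,9} → only 6 remains.
R3C9 = 8: row 3 has {1,3,4,5,6,7,9}; col 9 has {2,3,7,9}; box has {2,3,4,5,7,9} → only 8 remains.
R3C5 = 2: row 3 has {1,3,4,5,6,7,8,9}; col 5 has {5,7,9}; box has {1,3,4,5,7,9} → only 2 remains.
R8C3 = 3: in row 8, 3 can only go here (every other open cell in that row sees a 3).
R8C4 = 9: in row 8, 9 can only go here (every other open cell in that row sees a 9).
R5C1 = 3: in row 5, 3 can only go here (every other open cell in that row sees a 3).
R6C1 = 1: row 6 has {2,5,7,8,9}; col 1 has {2,3,4,6,7,8,9}; box has {3,6,7,9} → only 1 remains.
R6C6 = 4: row 6 has {1,2,5,7,8,9}; col 6 has {2,3,7,8,9}; box has {2,7,9}; main diagonal has {2,3,6,7,9} → only 4 remains.
R6C9 = 6: row 6 has {1,2,4,5,7,8,9}; col 9 has {2,3,7,8,9}; box has {2,3,5,7,8,9} → only 6 remains.
R7C7 = 1: row 7 has {2,3,6,7,8,9}; col 7 has {2,3,5,6,7,8,9}; box has {2,6,7,8,9}; main diagonal has {2,3,4,6,7,9} → only 1 remains.
R9C1 = 5: row 9 has {2,8,9}; col 1 has {1,2,3,4,6,7,8,9}; box has {2,3,6,8,9}; anti-diagonal has {2,3,7,9} → only 5 remains.
R9C4 = 6: row 9 has {2,5,8,9}; col 4 has {1,2,3,4,7,9}; box has {2,3,7,8,9} → only 6 remains.
R9C8 = 3: row 9 has {2,5,6,8,9}; col 8 has {2,4,5,7,8,9}; box has {1,2,6,7,8,9} → only 3 remains.
R1C4 = 8: row 1 has {3,4,5,7,9}; col 4 has {1,2,3,4,6,7,9}; box has {1,2,3,4,5,7,9} → only 8 remains.
R1C5 = 6: row 1 has {3,4,5,7,8,9}; col 5 has {2,5,7,9}; box has {1,2,3,4,5,7,8,9} → only 6 remains.
R2C9 = 1: row 2 has {2,3,4,5,7,8,9}; col 9 has {2,3,6,7,8,9}; box has {2,3,4,5,7,8,9} → only 1 remains.
R4C4 = 5: row 4 has {2,3,6,7,9}; col 4 has {1,2,3,4,6,7,8,9}; box has {2,4,7,9}; main diagonal has {1,2,3,4,6,7,9} → only 5 remains.
R4C6 = 1: row 4 has {2,3,5,6,7,9}; col 6 has {2,3,4,7,8,9}; box has {2,4,5,7,9}; anti-diagonal has {2,3,5,7,9} → only 1 remains.
R5C5 = 8: row 5 has {3,7,9}; col 5 has {2,5,6,7,9}; box has {1,2,4,5,7,9}; main diagonal has {1,2,3,4,5,6,7,9}; anti-diagonal has {1,2,3,5,7,9} → only 8 remains.
R5C6 = 6: row 5 has {3,7,8,9}; col 6 has {1,2,3,4,7,8,9}; box has {1,2,4,5,7,8,9} → only 6 remains.
R5C7 = 4: row 5 has {3,6,7,8,9}; col 7 has {1,2,3,5,6,7,8,9}; box has {2,3,5,6,7,8,9} → only 4 remains.
R5C8 = 1: row 5 has {3,4,6,7,8,9}; col 8 has {2,3,4,5,7,8,9}; box has {2,3,4,5,6,7,8,9} → only 1 remains.
R6C5 = 3: row 6 has {1,2,4,5,6,7,8,9}; col 5 has {2,5,6,7,8,9}; box has {1,2,4,5,6,7,8,9} → only 3 remains.
R7C6 = 5: row 7 has {1,2,3,6,7,8,9}; col 6 has {1,2,3,4,6,7,8,9}; box has {2,3,6,7,8,9} → only 5 remains.
R7C9 = 4: row 7 has {1,2,3,5,6,7,8,9}; col 9 has {1,2,3,6,7,8,9}; box has {1,2,3,6,7,8,9} → only 4 remains.
R8C2 = 4: row 8 has {2,3,6,7,8,9}; col 2 has {3,5,6,9}; box has {2,3,5,6,8,9}; anti-diagonal has {1,2,3,5,7,8,9} → only 4 remains.
R8C5 = 1: row 8 has {2,3,4,6,7,8,9}; col 5 has {2,3,5,6,7,8,9}; box has {2,3,5,6,7,8,9} → only 1 remains.
R8C9 = 5: row 8 has {1,2,3,4,6,7,8,9}; col 9 has {1,2,3,4,6,7,8,9}; box has {1,2,3,4,6,7,8,9} → only 5 remains.
R9C3 = 1: row 9 has {2,3,5,6,8,9}; col 3 has {3,6,7,8,9}; box has {2,3,4,5,6,8,9} → only 1 remains.
R9C5 = 4: row 9 has {1,2,3,5,6,8,9}; col 5 has {1,2,3,5,6,7,8,9}; box has {1,2,3,5,6,7,8,9} → only 4 remains.
R1C3 = 2: row 1 has {3,4,5,6,7,8,9}; col 3 has {1,3,6,7,8,9}; box has {3,4,5,6,7,8,9} → only 2 remains.
R2C8 = 6: row 2 has {1,2,3,4,5,7,8,9}; col 8 has {1,2,3,4,5,7,8,9}; box has {1,2,3,4,5,7,8,9}; anti-diagonal has {1,2,3,4,5,7,8,9} → only 6 remains.
R4C2 = 8: row 4 has {1,2,3,5,6,7,9}; col 2 has {3,4,5,6,9}; box has {1,3,6,7,9} → only 8 remains.
R4C3 = 4: row 4 has {1,2,3,5,6,7,8,9}; col 3 has {1,2,3,6,7,8,9}; box has {1,3,6,7,8,9} → only 4 remains.
R5C2 = 2: row 5 has {1,3,4,6,7,8,9}; col 2 has {3,4,5,6,8,9}; box has {1,3,4,6,7,8,9} → only 2 remains.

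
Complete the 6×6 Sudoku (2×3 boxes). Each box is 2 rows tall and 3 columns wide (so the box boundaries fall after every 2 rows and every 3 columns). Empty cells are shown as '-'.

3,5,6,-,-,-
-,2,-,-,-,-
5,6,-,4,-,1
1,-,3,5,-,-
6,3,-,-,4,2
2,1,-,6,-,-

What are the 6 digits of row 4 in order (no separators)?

row 1, column 6 = 4: row 1 has {3,5,6}; col 6 has {1,2}; box has {} → only 4 remains.
row 2, column 1 = 4: row 2 has {2}; col 1 has {1,2,3,5,6}; box has {2,3,5,6} → only 4 remains.
row 2, column 3 = 1: row 2 has {2,4}; col 3 has {3,6}; box has {2,3,4,5,6} → only 1 remains.
row 2, column 4 = 3: row 2 has {1,2,4}; col 4 has {4,5,6}; box has {4} → only 3 remains.
row 3, column 3 = 2: row 3 has {1,4,5,6}; col 3 has {1,3,6}; box has {1,3,5,6} → only 2 remains.
row 3, column 5 = 3: row 3 has {1,2,4,5,6}; col 5 has {4}; box has {1,4,5} → only 3 remains.
row 4, column 2 = 4: row 4 has {1,3,5}; col 2 has {1,2,3,5,6}; box has {1,2,3,5,6} → only 4 remains.
row 4, column 6 = 6: row 4 has {1,3,4,5}; col 6 has {1,2,4}; box has {1,3,4,5} → only 6 remains.
row 5, column 3 = 5: row 5 has {2,3,4,6}; col 3 has {1,2,3,6}; box has {1,2,3,6} → only 5 remains.
row 5, column 4 = 1: row 5 has {2,3,4,5,6}; col 4 has {3,4,5,6}; box has {2,4,6} → only 1 remains.
row 6, column 3 = 4: row 6 has {1,2,6}; col 3 has {1,2,3,5,6}; box has {1,2,3,5,6} → only 4 remains.
row 6, column 5 = 5: row 6 has {1,2,4,6}; col 5 has {3,4}; box has {1,2,4,6} → only 5 remains.
row 6, column 6 = 3: row 6 has {1,2,4,5,6}; col 6 has {1,2,4,6}; box has {1,2,4,5,6} → only 3 remains.
row 1, column 4 = 2: row 1 has {3,4,5,6}; col 4 has {1,3,4,5,6}; box has {3,4} → only 2 remains.
row 1, column 5 = 1: row 1 has {2,3,4,5,6}; col 5 has {3,4,5}; box has {2,3,4} → only 1 remains.
row 2, column 5 = 6: row 2 has {1,2,3,4}; col 5 has {1,3,4,5}; box has {1,2,3,4} → only 6 remains.
row 2, column 6 = 5: row 2 has {1,2,3,4,6}; col 6 has {1,2,3,4,6}; box has {1,2,3,4,6} → only 5 remains.
row 4, column 5 = 2: row 4 has {1,3,4,5,6}; col 5 has {1,3,4,5,6}; box has {1,3,4,5,6} → only 2 remains.

143526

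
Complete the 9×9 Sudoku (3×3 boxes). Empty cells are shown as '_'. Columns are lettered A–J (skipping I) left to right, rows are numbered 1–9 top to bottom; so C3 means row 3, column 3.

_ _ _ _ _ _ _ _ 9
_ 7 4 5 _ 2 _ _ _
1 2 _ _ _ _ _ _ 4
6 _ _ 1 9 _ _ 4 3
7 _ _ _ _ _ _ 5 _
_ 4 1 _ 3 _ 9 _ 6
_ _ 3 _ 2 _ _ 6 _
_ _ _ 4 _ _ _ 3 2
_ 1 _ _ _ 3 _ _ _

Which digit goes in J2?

A2 = 9: in row 2, 9 can only go here (every other open cell in that row sees a 9).
G2 = 3: in row 2, 3 can only go here (every other open cell in that row sees a 3).
E2 = 6: in row 2, 6 can only go here (every other open cell in that row sees a 6).
D3 = 3: in row 3, 3 can only go here (every other open cell in that row sees a 3).
F3 = 9: in row 3, 9 can only go here (every other open cell in that row sees a 9).
B5 = 3: in row 5, 3 can only go here (every other open cell in that row sees a 3).
A1 = 3: in row 1, 3 can only go here (every other open cell in that row sees a 3).
C5 = 9: in row 5, 9 can only go here (every other open cell in that row sees a 9).
B8 = 9: in row 8, 9 can only go here (every other open cell in that row sees a 9).
D7 = 9: in row 7, 9 can only go here (every other open cell in that row sees a 9).
H9 = 9: in row 9, 9 can only go here (every other open cell in that row sees a 9).
B1 = 6: in column 2, 6 can only go here (every other open cell in that column sees a 6).
G3 = 6: in row 3, 6 can only go here (every other open cell in that row sees a 6).
C3 = 5: in row 3, 5 can only go here (every other open cell in that row sees a 5).
C1 = 8: row 1 has {3,6,9}; col 3 has {1,3,4,5,9}; box has {1,2,3,4,5,6,7,9} → only 8 remains.
D1 = 7: row 1 has {3,6,8,9}; col 4 has {1,3,4,5,9}; box has {2,3,5,6,9} → only 7 remains.
E3 = 8: row 3 has {1,2,3,4,5,6,9}; col 5 has {2,3,6,9}; box has {2,3,5,6,7,9} → only 8 remains.
H3 = 7: row 3 has {1,2,3,4,5,6,8,9}; col 8 has {3,4,5,6,9}; box has {3,4,6,9} → only 7 remains.
C4 = 2: row 4 has {1,3,4,6,9}; col 3 has {1,3,4,5,8,9}; box has {1,3,4,6,7,9} → only 2 remains.
E5 = 4: row 5 has {3,5,7,9}; col 5 has {2,3,6,8,9}; box has {1,3,9} → only 4 remains.
E1 = 1: row 1 has {3,6,7,8,9}; col 5 has {2,3,4,6,8,9}; box has {2,3,5,6,7,8,9} → only 1 remains.
F1 = 4: row 1 has {1,3,6,7,8,9}; col 6 has {2,3,9}; box has {1,2,3,5,6,7,8,9} → only 4 remains.
H1 = 2: row 1 has {1,3,4,6,7,8,9}; col 8 has {3,4,5,6,7,9}; box has {3,4,6,7,9} → only 2 remains.
H6 = 8: row 6 has {1,3,4,6,9}; col 8 has {2,3,4,5,6,7,9}; box has {3,4,5,6,9} → only 8 remains.
G1 = 5: row 1 has {1,2,3,4,6,7,8,9}; col 7 has {3,6,9}; box has {2,3,4,6,7,9} → only 5 remains.
H2 = 1: row 2 has {2,3,4,5,6,7,9}; col 8 has {2,3,4,5,6,7,8,9}; box has {2,3,4,5,6,7,9} → only 1 remains.
J2 = 8: row 2 has {1,2,3,4,5,6,7,9}; col 9 has {2,3,4,6,9}; box has {1,2,3,4,5,6,7,9} → only 8 remains.

8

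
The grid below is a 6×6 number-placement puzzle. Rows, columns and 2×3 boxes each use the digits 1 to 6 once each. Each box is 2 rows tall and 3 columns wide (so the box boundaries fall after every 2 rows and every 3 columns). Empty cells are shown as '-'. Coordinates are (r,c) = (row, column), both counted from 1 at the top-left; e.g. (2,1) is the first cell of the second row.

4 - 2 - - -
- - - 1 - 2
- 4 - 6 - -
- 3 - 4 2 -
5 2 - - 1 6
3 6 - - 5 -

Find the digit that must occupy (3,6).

1

(2,1) = 6: row 2 has {1,2}; col 1 has {3,4,5}; box has {2,4} → only 6 remains.
(2,2) = 5: row 2 has {1,2,6}; col 2 has {2,3,4,6}; box has {2,4,6} → only 5 remains.
(2,3) = 3: row 2 has {1,2,5,6}; col 3 has {2}; box has {2,4,5,6} → only 3 remains.
(2,5) = 4: row 2 has {1,2,3,5,6}; col 5 has {1,2,5}; box has {1,2} → only 4 remains.
(3,5) = 3: row 3 has {4,6}; col 5 has {1,2,4,5}; box has {2,4,6} → only 3 remains.
(4,1) = 1: row 4 has {2,3,4}; col 1 has {3,4,5,6}; box has {3,4} → only 1 remains.
(4,6) = 5: row 4 has {1,2,3,4}; col 6 has {2,6}; box has {2,3,4,6} → only 5 remains.
(5,3) = 4: row 5 has {1,2,5,6}; col 3 has {2,3}; box has {2,3,5,6} → only 4 remains.
(5,4) = 3: row 5 has {1,2,4,5,6}; col 4 has {1,4,6}; box has {1,5,6} → only 3 remains.
(6,3) = 1: row 6 has {3,5,6}; col 3 has {2,3,4}; box has {2,3,4,5,6} → only 1 remains.
(6,4) = 2: row 6 has {1,3,5,6}; col 4 has {1,3,4,6}; box has {1,3,5,6} → only 2 remains.
(6,6) = 4: row 6 has {1,2,3,5,6}; col 6 has {2,5,6}; box has {1,2,3,5,6} → only 4 remains.
(1,2) = 1: row 1 has {2,4}; col 2 has {2,3,4,5,6}; box has {2,3,4,5,6} → only 1 remains.
(1,4) = 5: row 1 has {1,2,4}; col 4 has {1,2,3,4,6}; box has {1,2,4} → only 5 remains.
(1,5) = 6: row 1 has {1,2,4,5}; col 5 has {1,2,3,4,5}; box has {1,2,4,5} → only 6 remains.
(1,6) = 3: row 1 has {1,2,4,5,6}; col 6 has {2,4,5,6}; box has {1,2,4,5,6} → only 3 remains.
(3,1) = 2: row 3 has {3,4,6}; col 1 has {1,3,4,5,6}; box has {1,3,4} → only 2 remains.
(3,3) = 5: row 3 has {2,3,4,6}; col 3 has {1,2,3,4}; box has {1,2,3,4} → only 5 remains.
(3,6) = 1: row 3 has {2,3,4,5,6}; col 6 has {2,3,4,5,6}; box has {2,3,4,5,6} → only 1 remains.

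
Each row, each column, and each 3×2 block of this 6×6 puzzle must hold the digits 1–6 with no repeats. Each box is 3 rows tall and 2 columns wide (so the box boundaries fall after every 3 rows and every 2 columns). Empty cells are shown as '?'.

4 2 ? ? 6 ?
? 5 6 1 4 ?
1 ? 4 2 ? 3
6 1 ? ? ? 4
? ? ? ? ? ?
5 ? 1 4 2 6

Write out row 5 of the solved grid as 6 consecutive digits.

243615

r2c1 = 3: row 2 has {1,4,5,6}; col 1 has {1,4,5,6}; box has {1,2,4,5} → only 3 remains.
r2c6 = 2: row 2 has {1,3,4,5,6}; col 6 has {3,4,6}; box has {3,4,6} → only 2 remains.
r3c2 = 6: row 3 has {1,2,3,4}; col 2 has {1,2,5}; box has {1,2,3,4,5} → only 6 remains.
r3c5 = 5: row 3 has {1,2,3,4,6}; col 5 has {2,4,6}; box has {2,3,4,6} → only 5 remains.
r4c5 = 3: row 4 has {1,4,6}; col 5 has {2,4,5,6}; box has {2,4,6} → only 3 remains.
r5c1 = 2: row 5 has {}; col 1 has {1,3,4,5,6}; box has {1,5,6} → only 2 remains.
r5c5 = 1: row 5 has {2}; col 5 has {2,3,4,5,6}; box has {2,3,4,6} → only 1 remains.
r5c6 = 5: row 5 has {1,2}; col 6 has {2,3,4,6}; box has {1,2,3,4,6} → only 5 remains.
r6c2 = 3: row 6 has {1,2,4,5,6}; col 2 has {1,2,5,6}; box has {1,2,5,6} → only 3 remains.
r1c6 = 1: row 1 has {2,4,6}; col 6 has {2,3,4,5,6}; box has {2,3,4,5,6} → only 1 remains.
r4c4 = 5: row 4 has {1,3,4,6}; col 4 has {1,2,4}; box has {1,4} → only 5 remains.
r5c2 = 4: row 5 has {1,2,5}; col 2 has {1,2,3,5,6}; box has {1,2,3,5,6} → only 4 remains.
r5c3 = 3: row 5 has {1,2,4,5}; col 3 has {1,4,6}; box has {1,4,5} → only 3 remains.
r5c4 = 6: row 5 has {1,2,3,4,5}; col 4 has {1,2,4,5}; box has {1,3,4,5} → only 6 remains.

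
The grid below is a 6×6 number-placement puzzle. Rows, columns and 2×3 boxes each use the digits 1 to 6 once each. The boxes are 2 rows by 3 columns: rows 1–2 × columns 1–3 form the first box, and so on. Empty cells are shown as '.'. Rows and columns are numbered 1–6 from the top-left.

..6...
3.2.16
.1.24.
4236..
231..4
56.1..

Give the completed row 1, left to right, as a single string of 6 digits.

146325

r1c1 = 1: row 1 has {6}; col 1 has {2,3,4,5}; box has {2,3,6} → only 1 remains.
r3c1 = 6: row 3 has {1,2,4}; col 1 has {1,2,3,4,5}; box has {1,2,3,4} → only 6 remains.
r3c3 = 5: row 3 has {1,2,4,6}; col 3 has {1,2,3,6}; box has {1,2,3,4,6} → only 5 remains.
r3c6 = 3: row 3 has {1,2,4,5,6}; col 6 has {4,6}; box has {2,4,6} → only 3 remains.
r4c5 = 5: row 4 has {2,3,4,6}; col 5 has {1,4}; box has {2,3,4,6} → only 5 remains.
r4c6 = 1: row 4 has {2,3,4,5,6}; col 6 has {3,4,6}; box has {2,3,4,5,6} → only 1 remains.
r5c4 = 5: row 5 has {1,2,3,4}; col 4 has {1,2,6}; box has {1,4} → only 5 remains.
r5c5 = 6: row 5 has {1,2,3,4,5}; col 5 has {1,4,5}; box has {1,4,5} → only 6 remains.
r6c3 = 4: row 6 has {1,5,6}; col 3 has {1,2,3,5,6}; box has {1,2,3,5,6} → only 4 remains.
r6c6 = 2: row 6 has {1,4,5,6}; col 6 has {1,3,4,6}; box has {1,4,5,6} → only 2 remains.
r1c6 = 5: row 1 has {1,6}; col 6 has {1,2,3,4,6}; box has {1,6} → only 5 remains.
r2c4 = 4: row 2 has {1,2,3,6}; col 4 has {1,2,5,6}; box has {1,5,6} → only 4 remains.
r6c5 = 3: row 6 has {1,2,4,5,6}; col 5 has {1,4,5,6}; box has {1,2,4,5,6} → only 3 remains.
r1c2 = 4: row 1 has {1,5,6}; col 2 has {1,2,3,6}; box has {1,2,3,6} → only 4 remains.
r1c4 = 3: row 1 has {1,4,5,6}; col 4 has {1,2,4,5,6}; box has {1,4,5,6} → only 3 remains.
r1c5 = 2: row 1 has {1,3,4,5,6}; col 5 has {1,3,4,5,6}; box has {1,3,4,5,6} → only 2 remains.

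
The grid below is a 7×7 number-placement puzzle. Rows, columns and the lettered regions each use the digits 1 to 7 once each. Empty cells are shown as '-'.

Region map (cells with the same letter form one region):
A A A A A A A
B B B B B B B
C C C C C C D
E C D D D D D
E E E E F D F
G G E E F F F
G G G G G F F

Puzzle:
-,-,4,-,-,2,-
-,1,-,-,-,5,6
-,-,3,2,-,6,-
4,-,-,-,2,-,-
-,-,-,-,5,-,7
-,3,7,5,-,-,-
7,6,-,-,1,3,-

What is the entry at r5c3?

1

r2c3 = 2: row 2 has {1,5,6}; col 3 has {3,4,7}; region has {1,5,6} → only 2 remains.
r5c2 = 2: row 5 has {5,7}; col 2 has {1,3,6}; region has {4,5,7} → only 2 remains.
r6c1 = 2: row 6 has {3,5,7}; col 1 has {4,7}; region has {1,3,6,7} → only 2 remains.
r7c3 = 5: row 7 has {1,3,6,7}; col 3 has {2,3,4,7}; region has {1,2,3,6,7} → only 5 remains.
r7c4 = 4: row 7 has {1,3,5,6,7}; col 4 has {2,5}; region has {1,2,3,5,6,7} → only 4 remains.
r7c7 = 2: row 7 has {1,3,4,5,6,7}; col 7 has {6,7}; region has {3,5,7} → only 2 remains.
r2c1 = 3: row 2 has {1,2,5,6}; col 1 has {2,4,7}; region has {1,2,5,6} → only 3 remains.
r2c4 = 7: row 2 has {1,2,3,5,6}; col 4 has {2,4,5}; region has {1,2,3,5,6} → only 7 remains.
r2c5 = 4: row 2 has {1,2,3,5,6,7}; col 5 has {1,2,5}; region has {1,2,3,5,6,7} → only 4 remains.
r3c5 = 7: row 3 has {2,3,6}; col 5 has {1,2,4,5}; region has {2,3,6} → only 7 remains.
r4c2 = 5: row 4 has {2,4}; col 2 has {1,2,3,6}; region has {2,3,6,7} → only 5 remains.
r6c5 = 6: row 6 has {2,3,5,7}; col 5 has {1,2,4,5,7}; region has {2,3,5,7} → only 6 remains.
r1c2 = 7: row 1 has {2,4}; col 2 has {1,2,3,5,6}; region has {2,4} → only 7 remains.
r1c5 = 3: row 1 has {2,4,7}; col 5 has {1,2,4,5,6,7}; region has {2,4,7} → only 3 remains.
r3c1 = 1: row 3 has {2,3,6,7}; col 1 has {2,3,4,7}; region has {2,3,5,6,7} → only 1 remains.
r3c2 = 4: row 3 has {1,2,3,6,7}; col 2 has {1,2,3,5,6,7}; region has {1,2,3,5,6,7} → only 4 remains.
r3c7 = 5: row 3 has {1,2,3,4,6,7}; col 7 has {2,6,7}; region has {2} → only 5 remains.
r5c1 = 6: row 5 has {2,5,7}; col 1 has {1,2,3,4,7}; region has {2,4,5,7} → only 6 remains.
r5c3 = 1: row 5 has {2,5,6,7}; col 3 has {2,3,4,5,7}; region has {2,4,5,6,7} → only 1 remains.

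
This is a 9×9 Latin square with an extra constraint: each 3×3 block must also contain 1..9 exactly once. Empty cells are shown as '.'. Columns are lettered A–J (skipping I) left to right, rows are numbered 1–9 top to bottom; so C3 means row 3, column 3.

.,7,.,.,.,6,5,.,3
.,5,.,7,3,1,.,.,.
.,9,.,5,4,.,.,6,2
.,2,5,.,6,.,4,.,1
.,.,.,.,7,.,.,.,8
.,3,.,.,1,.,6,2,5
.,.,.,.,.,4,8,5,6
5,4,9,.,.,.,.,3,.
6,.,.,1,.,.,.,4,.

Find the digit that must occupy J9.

9

G2 = 9: row 2 has {1,3,5,7}; col 7 has {4,5,6,8}; box has {2,3,5,6} → only 9 remains.
H2 = 8: row 2 has {1,3,5,7,9}; col 8 has {2,3,4,5,6}; box has {2,3,5,6,9} → only 8 remains.
J2 = 4: row 2 has {1,3,5,7,8,9}; col 9 has {1,2,3,5,6,8}; box has {2,3,5,6,8,9} → only 4 remains.
F3 = 8: row 3 has {2,4,5,6,9}; col 6 has {1,4,6}; box has {1,3,4,5,6,7} → only 8 remains.
G5 = 3: row 5 has {7,8}; col 7 has {4,5,6,8,9}; box has {1,2,4,5,6,8} → only 3 remains.
H5 = 9: row 5 has {3,7,8}; col 8 has {2,3,4,5,6,8}; box has {1,2,3,4,5,6,8} → only 9 remains.
F6 = 9: row 6 has {1,2,3,5,6}; col 6 has {1,4,6,8}; box has {1,6,7} → only 9 remains.
B7 = 1: row 7 has {4,5,6,8}; col 2 has {2,3,4,5,7,9}; box has {4,5,6,9} → only 1 remains.
J8 = 7: row 8 has {3,4,5,9}; col 9 has {1,2,3,4,5,6,8}; box has {3,4,5,6,8} → only 7 remains.
B9 = 8: row 9 has {1,4,6}; col 2 has {1,2,3,4,5,7,9}; box has {1,4,5,6,9} → only 8 remains.
G9 = 2: row 9 has {1,4,6,8}; col 7 has {3,4,5,6,8,9}; box has {3,4,5,6,7,8} → only 2 remains.
J9 = 9: row 9 has {1,2,4,6,8}; col 9 has {1,2,3,4,5,6,7,8}; box has {2,3,4,5,6,7,8} → only 9 remains.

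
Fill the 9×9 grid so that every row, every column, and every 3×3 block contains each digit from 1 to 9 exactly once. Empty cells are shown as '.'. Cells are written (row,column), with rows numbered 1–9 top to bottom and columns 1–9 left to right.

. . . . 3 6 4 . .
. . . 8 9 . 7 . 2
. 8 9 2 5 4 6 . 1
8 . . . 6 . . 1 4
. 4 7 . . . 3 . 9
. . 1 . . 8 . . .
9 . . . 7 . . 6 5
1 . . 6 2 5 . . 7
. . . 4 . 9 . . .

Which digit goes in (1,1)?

2

(1,9) = 8 (sole candidate).
(2,6) = 1 (sole candidate).
(3,8) = 3 (sole candidate).
(5,5) = 1 (sole candidate).
(5,6) = 2 (sole candidate).
(6,5) = 4 (sole candidate).
(6,9) = 6 (sole candidate).
(7,6) = 3 (sole candidate).
(8,2) = 3 (sole candidate).
(9,5) = 8 (sole candidate).
(9,8) = 2 (sole candidate).
(9,9) = 3 (sole candidate).
(1,4) = 7 (sole candidate).
(2,8) = 5 (sole candidate).
(3,1) = 7 (sole candidate).
(4,6) = 7 (sole candidate).
(5,4) = 5 (sole candidate).
(5,8) = 8 (sole candidate).
(6,8) = 7 (sole candidate).
(7,2) = 2 (sole candidate).
(7,4) = 1 (sole candidate).
(7,7) = 8 (sole candidate).
(8,7) = 9 (sole candidate).
(8,8) = 4 (sole candidate).
(9,7) = 1 (sole candidate).
(1,8) = 9 (sole candidate).
(2,2) = 6 (sole candidate).
(5,1) = 6 (sole candidate).
(7,3) = 4 (sole candidate).
(8,3) = 8 (sole candidate).
(9,1) = 5 (sole candidate).
(9,2) = 7 (sole candidate).
(9,3) = 6 (sole candidate).
(1,1) = 2: row 1 has {3,4,6,7,8,9}; col 1 has {1,5,6,7,8,9}; box has {6,7,8,9} → only 2 remains.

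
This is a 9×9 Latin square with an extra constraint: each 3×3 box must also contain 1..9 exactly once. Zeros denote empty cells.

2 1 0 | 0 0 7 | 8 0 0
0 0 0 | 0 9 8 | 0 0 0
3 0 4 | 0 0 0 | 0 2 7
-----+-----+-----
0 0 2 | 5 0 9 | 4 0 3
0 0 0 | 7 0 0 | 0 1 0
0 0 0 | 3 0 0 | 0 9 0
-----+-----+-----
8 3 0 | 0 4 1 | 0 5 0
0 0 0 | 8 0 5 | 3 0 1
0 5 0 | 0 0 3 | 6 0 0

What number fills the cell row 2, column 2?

6

row 3, column 6 = 6: row 3 has {2,3,4,7}; col 6 has {1,3,5,7,8,9}; box has {7,8,9} → only 6 remains.
row 1, column 4 = 4: row 1 has {1,2,7,8}; col 4 has {3,5,7,8}; box has {6,7,8,9} → only 4 remains.
row 3, column 4 = 1: row 3 has {2,3,4,6,7}; col 4 has {3,4,5,7,8}; box has {4,6,7,8,9} → only 1 remains.
row 3, column 5 = 5: row 3 has {1,2,3,4,6,7}; col 5 has {4,9}; box has {1,4,6,7,8,9} → only 5 remains.
row 3, column 7 = 9: row 3 has {1,2,3,4,5,6,7}; col 7 has {3,4,6,8}; box has {2,7,8} → only 9 remains.
row 1, column 5 = 3: row 1 has {1,2,4,7,8}; col 5 has {4,5,9}; box has {1,4,5,6,7,8,9} → only 3 remains.
row 1, column 8 = 6: row 1 has {1,2,3,4,7,8}; col 8 has {1,2,5,9}; box has {2,7,8,9} → only 6 remains.
row 1, column 9 = 5: row 1 has {1,2,3,4,6,7,8}; col 9 has {1,3,7}; box has {2,6,7,8,9} → only 5 remains.
row 2, column 4 = 2: row 2 has {8,9}; col 4 has {1,3,4,5,7,8}; box has {1,3,4,5,6,7,8,9} → only 2 remains.
row 2, column 7 = 1: row 2 has {2,8,9}; col 7 has {3,4,6,8,9}; box has {2,5,6,7,8,9} → only 1 remains.
row 2, column 9 = 4: row 2 has {1,2,8,9}; col 9 has {1,3,5,7}; box has {1,2,5,6,7,8,9} → only 4 remains.
row 3, column 2 = 8: row 3 has {1,2,3,4,5,6,7,9}; col 2 has {1,3,5}; box has {1,2,3,4} → only 8 remains.
row 9, column 4 = 9: row 9 has {3,5,6}; col 4 has {1,2,3,4,5,7,8}; box has {1,3,4,5,8} → only 9 remains.
row 1, column 3 = 9: row 1 has {1,2,3,4,5,6,7,8}; col 3 has {2,4}; box has {1,2,3,4,8} → only 9 remains.
row 2, column 8 = 3: row 2 has {1,2,4,8,9}; col 8 has {1,2,5,6,9}; box has {1,2,4,5,6,7,8,9} → only 3 remains.
row 7, column 4 = 6: row 7 has {1,3,4,5,8}; col 4 has {1,2,3,4,5,7,8,9}; box has {1,3,4,5,8,9} → only 6 remains.
row 7, column 3 = 7: row 7 has {1,3,4,5,6,8}; col 3 has {2,4,9}; box has {3,5,8} → only 7 remains.
row 7, column 7 = 2: row 7 has {1,3,4,5,6,7,8}; col 7 has {1,3,4,6,8,9}; box has {1,3,5,6} → only 2 remains.
row 7, column 9 = 9: row 7 has {1,2,3,4,5,6,7,8}; col 9 has {1,3,4,5,7}; box has {1,2,3,5,6} → only 9 remains.
row 8, column 3 = 6: row 8 has {1,3,5,8}; col 3 has {2,4,7,9}; box has {3,5,7,8} → only 6 remains.
row 9, column 3 = 1: row 9 has {3,5,6,9}; col 3 has {2,4,6,7,9}; box has {3,5,6,7,8} → only 1 remains.
row 9, column 9 = 8: row 9 has {1,3,5,6,9}; col 9 has {1,3,4,5,7,9}; box has {1,2,3,5,6,9} → only 8 remains.
row 2, column 3 = 5: row 2 has {1,2,3,4,8,9}; col 3 has {1,2,4,6,7,9}; box has {1,2,3,4,8,9} → only 5 remains.
row 5, column 7 = 5: row 5 has {1,7}; col 7 has {1,2,3,4,6,8,9}; box has {1,3,4,9} → only 5 remains.
row 6, column 3 = 8: row 6 has {3,9}; col 3 has {1,2,4,5,6,7,9}; box has {2} → only 8 remains.
row 6, column 7 = 7: row 6 has {3,8,9}; col 7 has {1,2,3,4,5,6,8,9}; box has {1,3,4,5,9} → only 7 remains.
row 9, column 1 = 4: row 9 has {1,3,5,6,8,9}; col 1 has {2,3,8}; box has {1,3,5,6,7,8} → only 4 remains.
row 9, column 8 = 7: row 9 has {1,3,4,5,6,8,9}; col 8 has {1,2,3,5,6,9}; box has {1,2,3,5,6,8,9} → only 7 remains.
row 4, column 8 = 8: row 4 has {2,3,4,5,9}; col 8 has {1,2,3,5,6,7,9}; box has {1,3,4,5,7,9} → only 8 remains.
row 5, column 3 = 3: row 5 has {1,5,7}; col 3 has {1,2,4,5,6,7,8,9}; box has {2,8} → only 3 remains.
row 8, column 1 = 9: row 8 has {1,3,5,6,8}; col 1 has {2,3,4,8}; box has {1,3,4,5,6,7,8} → only 9 remains.
row 8, column 2 = 2: row 8 has {1,3,5,6,8,9}; col 2 has {1,3,5,8}; box has {1,3,4,5,6,7,8,9} → only 2 remains.
row 8, column 5 = 7: row 8 has {1,2,3,5,6,8,9}; col 5 has {3,4,5,9}; box has {1,3,4,5,6,8,9} → only 7 remains.
row 8, column 8 = 4: row 8 has {1,2,3,5,6,7,8,9}; col 8 has {1,2,3,5,6,7,8,9}; box has {1,2,3,5,6,7,8,9} → only 4 remains.
row 9, column 5 = 2: row 9 has {1,3,4,5,6,7,8,9}; col 5 has {3,4,5,7,9}; box has {1,3,4,5,6,7,8,9} → only 2 remains.
row 5, column 1 = 6: row 5 has {1,3,5,7}; col 1 has {2,3,4,8,9}; box has {2,3,8} → only 6 remains.
row 5, column 5 = 8: row 5 has {1,3,5,6,7}; col 5 has {2,3,4,5,7,9}; box has {3,5,7,9} → only 8 remains.
row 5, column 9 = 2: row 5 has {1,3,5,6,7,8}; col 9 has {1,3,4,5,7,8,9}; box has {1,3,4,5,7,8,9} → only 2 remains.
row 6, column 2 = 4: row 6 has {3,7,8,9}; col 2 has {1,2,3,5,8}; box has {2,3,6,8} → only 4 remains.
row 6, column 6 = 2: row 6 has {3,4,7,8,9}; col 6 has {1,3,5,6,7,8,9}; box has {3,5,7,8,9} → only 2 remains.
row 6, column 9 = 6: row 6 has {2,3,4,7,8,9}; col 9 has {1,2,3,4,5,7,8,9}; box has {1,2,3,4,5,7,8,9} → only 6 remains.
row 2, column 1 = 7: row 2 has {1,2,3,4,5,8,9}; col 1 has {2,3,4,6,8,9}; box has {1,2,3,4,5,8,9} → only 7 remains.
row 2, column 2 = 6: row 2 has {1,2,3,4,5,7,8,9}; col 2 has {1,2,3,4,5,8}; box has {1,2,3,4,5,7,8,9} → only 6 remains.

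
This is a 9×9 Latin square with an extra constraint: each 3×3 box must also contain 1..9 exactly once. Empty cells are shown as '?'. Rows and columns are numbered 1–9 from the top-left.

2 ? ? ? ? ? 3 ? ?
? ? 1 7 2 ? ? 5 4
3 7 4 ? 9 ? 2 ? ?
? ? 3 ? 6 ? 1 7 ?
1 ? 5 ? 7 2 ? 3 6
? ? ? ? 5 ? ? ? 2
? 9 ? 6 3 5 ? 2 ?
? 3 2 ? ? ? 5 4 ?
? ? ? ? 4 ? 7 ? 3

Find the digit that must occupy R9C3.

R7C7 = 8: row 7 has {2,3,5,6,9}; col 7 has {1,2,3,5,7}; box has {2,3,4,5,7} → only 8 remains.
R7C9 = 1: row 7 has {2,3,5,6,8,9}; col 9 has {2,3,4,6}; box has {2,3,4,5,7,8} → only 1 remains.
R8C9 = 9: row 8 has {2,3,4,5}; col 9 has {1,2,3,4,6}; box has {1,2,3,4,5,7,8} → only 9 remains.
R9C8 = 6: row 9 has {3,4,7}; col 8 has {2,3,4,5,7}; box has {1,2,3,4,5,7,8,9} → only 6 remains.
R3C9 = 8: row 3 has {2,3,4,7,9}; col 9 has {1,2,3,4,6,9}; box has {2,3,4,5} → only 8 remains.
R4C9 = 5: row 4 has {1,3,6,7}; col 9 has {1,2,3,4,6,8,9}; box has {1,2,3,6,7} → only 5 remains.
R7C3 = 7: row 7 has {1,2,3,5,6,8,9}; col 3 has {1,2,3,4,5}; box has {2,3,9} → only 7 remains.
R9C3 = 8: row 9 has {3,4,6,7}; col 3 has {1,2,3,4,5,7}; box has {2,3,7,9} → only 8 remains.

8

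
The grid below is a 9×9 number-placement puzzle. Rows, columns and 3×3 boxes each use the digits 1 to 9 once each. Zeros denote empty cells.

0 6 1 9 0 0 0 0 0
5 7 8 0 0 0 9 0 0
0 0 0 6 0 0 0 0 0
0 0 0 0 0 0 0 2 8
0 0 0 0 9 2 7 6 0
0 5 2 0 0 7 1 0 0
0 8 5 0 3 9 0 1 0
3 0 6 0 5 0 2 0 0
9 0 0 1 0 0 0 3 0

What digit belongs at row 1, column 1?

4

row 2, column 8 = 4 (sole candidate).
row 6, column 8 = 9 (sole candidate).
row 2, column 9 = 6 (hidden single in row 2).
row 7, column 7 = 6 (hidden single in row 7).
row 8, column 2 = 1 (hidden single in row 8).
row 8, column 9 = 9 (hidden single in row 8).
row 5, column 1 = 1 (hidden single in row 5).
row 5, column 4 = 8 (hidden single in row 5).
row 5, column 9 = 5 (hidden single in row 5).
row 6, column 1 = 8 (hidden single in row 6).
row 6, column 5 = 6 (hidden single in row 6).
row 4, column 1 = 6 (hidden single in row 4).
row 4, column 3 = 7 (hidden single in row 4).
row 9, column 3 = 4 (sole candidate).
row 9, column 9 = 7 (sole candidate).
row 5, column 3 = 3 (sole candidate).
row 7, column 9 = 4 (sole candidate).
row 8, column 8 = 8 (sole candidate).
row 9, column 2 = 2 (sole candidate).
row 9, column 5 = 8 (sole candidate).
row 9, column 6 = 6 (sole candidate).
row 9, column 7 = 5 (sole candidate).
row 3, column 3 = 9 (sole candidate).
row 5, column 2 = 4 (sole candidate).
row 6, column 9 = 3 (sole candidate).
row 7, column 1 = 7 (sole candidate).
row 7, column 4 = 2 (sole candidate).
row 8, column 6 = 4 (sole candidate).
row 1, column 9 = 2 (sole candidate).
row 2, column 4 = 3 (sole candidate).
row 2, column 6 = 1 (sole candidate).
row 3, column 2 = 3 (sole candidate).
row 3, column 7 = 8 (sole candidate).
row 3, column 9 = 1 (sole candidate).
row 4, column 2 = 9 (sole candidate).
row 4, column 7 = 4 (sole candidate).
row 6, column 4 = 4 (sole candidate).
row 8, column 4 = 7 (sole candidate).
row 1, column 1 = 4: row 1 has {1,2,6,9}; col 1 has {1,3,5,6,7,8,9}; box has {1,3,5,6,7,8,9} → only 4 remains.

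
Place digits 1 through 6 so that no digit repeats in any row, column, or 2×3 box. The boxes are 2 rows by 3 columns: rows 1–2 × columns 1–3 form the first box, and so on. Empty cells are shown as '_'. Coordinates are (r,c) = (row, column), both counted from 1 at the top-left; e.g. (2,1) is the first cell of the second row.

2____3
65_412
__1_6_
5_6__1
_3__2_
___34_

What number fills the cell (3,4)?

5

(1,3) = 4: row 1 has {2,3}; col 3 has {1,6}; box has {2,5,6} → only 4 remains.
(1,5) = 5: row 1 has {2,3,4}; col 5 has {1,2,4,6}; box has {1,2,3,4} → only 5 remains.
(2,3) = 3: row 2 has {1,2,4,5,6}; col 3 has {1,4,6}; box has {2,4,5,6} → only 3 remains.
(4,4) = 2: row 4 has {1,5,6}; col 4 has {3,4}; box has {1,6} → only 2 remains.
(4,5) = 3: row 4 has {1,2,5,6}; col 5 has {1,2,4,5,6}; box has {1,2,6} → only 3 remains.
(5,3) = 5: row 5 has {2,3}; col 3 has {1,3,4,6}; box has {3} → only 5 remains.
(5,6) = 6: row 5 has {2,3,5}; col 6 has {1,2,3}; box has {2,3,4} → only 6 remains.
(6,1) = 1: row 6 has {3,4}; col 1 has {2,5,6}; box has {3,5} → only 1 remains.
(6,3) = 2: row 6 has {1,3,4}; col 3 has {1,3,4,5,6}; box has {1,3,5} → only 2 remains.
(6,6) = 5: row 6 has {1,2,3,4}; col 6 has {1,2,3,6}; box has {2,3,4,6} → only 5 remains.
(1,2) = 1: row 1 has {2,3,4,5}; col 2 has {3,5}; box has {2,3,4,5,6} → only 1 remains.
(1,4) = 6: row 1 has {1,2,3,4,5}; col 4 has {2,3,4}; box has {1,2,3,4,5} → only 6 remains.
(3,4) = 5: row 3 has {1,6}; col 4 has {2,3,4,6}; box has {1,2,3,6} → only 5 remains.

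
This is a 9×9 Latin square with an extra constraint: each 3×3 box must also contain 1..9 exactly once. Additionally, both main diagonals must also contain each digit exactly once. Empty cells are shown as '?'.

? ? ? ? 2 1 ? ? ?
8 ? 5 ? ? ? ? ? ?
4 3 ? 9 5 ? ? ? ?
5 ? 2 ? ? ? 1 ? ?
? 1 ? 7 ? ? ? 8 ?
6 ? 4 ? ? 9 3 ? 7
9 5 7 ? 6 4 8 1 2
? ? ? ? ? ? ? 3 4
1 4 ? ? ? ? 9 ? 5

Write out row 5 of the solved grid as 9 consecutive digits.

319742586

row 1, column 1 = 7: row 1 has {1,2}; col 1 has {1,4,5,6,8,9}; box has {3,4,5,8}; main diagonal has {3,5,8,9} → only 7 remains.
row 5, column 1 = 3: row 5 has {1,7,8}; col 1 has {1,4,5,6,7,8,9}; box has {1,2,4,5,6} → only 3 remains.
row 5, column 3 = 9: row 5 has {1,3,7,8}; col 3 has {2,4,5,7}; box has {1,2,3,4,5,6} → only 9 remains.
row 5, column 5 = 4: row 5 has {1,3,7,8,9}; col 5 has {2,5,6}; box has {7,9}; main diagonal has {3,5,7,8,9}; anti-diagonal has {1,7} → only 4 remains.
row 5, column 9 = 6: row 5 has {1,3,4,7,8,9}; col 9 has {2,4,5,7}; box has {1,3,7,8} → only 6 remains.
row 6, column 2 = 8: row 6 has {3,4,6,7,9}; col 2 has {1,3,4,5}; box has {1,2,3,4,5,6,9} → only 8 remains.
row 6, column 5 = 1: row 6 has {3,4,6,7,8,9}; col 5 has {2,4,5,6}; box has {4,7,9} → only 1 remains.
row 7, column 4 = 3: row 7 has {1,2,4,5,6,7,8,9}; col 4 has {7,9}; box has {4,6} → only 3 remains.
row 8, column 1 = 2: row 8 has {3,4}; col 1 has {1,3,4,5,6,7,8,9}; box has {1,4,5,7,9} → only 2 remains.
row 8, column 2 = 6: row 8 has {2,3,4}; col 2 has {1,3,4,5,8}; box has {1,2,4,5,7,9}; anti-diagonal has {1,4,7} → only 6 remains.
row 8, column 3 = 8: row 8 has {2,3,4,6}; col 3 has {2,4,5,7,9}; box has {1,2,4,5,6,7,9} → only 8 remains.
row 8, column 7 = 7: row 8 has {2,3,4,6,8}; col 7 has {1,3,8,9}; box has {1,2,3,4,5,8,9} → only 7 remains.
row 9, column 3 = 3: row 9 has {1,4,5,9}; col 3 has {2,4,5,7,8,9}; box has {1,2,4,5,6,7,8,9} → only 3 remains.
row 9, column 8 = 6: row 9 has {1,3,4,5,9}; col 8 has {1,3,8}; box has {1,2,3,4,5,7,8,9} → only 6 remains.
row 1, column 2 = 9: row 1 has {1,2,7}; col 2 has {1,3,4,5,6,8}; box has {3,4,5,7,8} → only 9 remains.
row 1, column 3 = 6: row 1 has {1,2,7,9}; col 3 has {2,3,4,5,7,8,9}; box has {3,4,5,7,8,9} → only 6 remains.
row 2, column 2 = 2: row 2 has {5,8}; col 2 has {1,3,4,5,6,8,9}; box has {3,4,5,6,7,8,9}; main diagonal has {3,4,5,7,8,9} → only 2 remains.
row 2, column 8 = 9: row 2 has {2,5,8}; col 8 has {1,3,6,8}; box has {}; anti-diagonal has {1,4,6,7} → only 9 remains.
row 3, column 3 = 1: row 3 has {3,4,5,9}; col 3 has {2,3,4,5,6,7,8,9}; box has {2,3,4,5,6,7,8,9}; main diagonal has {2,3,4,5,7,8,9} → only 1 remains.
row 3, column 7 = 2: row 3 has {1,3,4,5,9}; col 7 has {1,3,7,8,9}; box has {9}; anti-diagonal has {1,4,6,7,9} → only 2 remains.
row 3, column 8 = 7: row 3 has {1,2,3,4,5,9}; col 8 has {1,3,6,8,9}; box has {2,9} → only 7 remains.
row 3, column 9 = 8: row 3 has {1,2,3,4,5,7,9}; col 9 has {2,4,5,6,7}; box has {2,7,9} → only 8 remains.
row 4, column 2 = 7: row 4 has {1,2,5}; col 2 has {1,2,3,4,5,6,8,9}; box has {1,2,3,4,5,6,8,9} → only 7 remains.
row 4, column 4 = 6: row 4 has {1,2,5,7}; col 4 has {3,7,9}; box has {1,4,7,9}; main diagonal has {1,2,3,4,5,7,8,9} → only 6 remains.
row 4, column 8 = 4: row 4 has {1,2,5,6,7}; col 8 has {1,3,6,7,8,9}; box has {1,3,6,7,8} → only 4 remains.
row 4, column 9 = 9: row 4 has {1,2,4,5,6,7}; col 9 has {2,4,5,6,7,8}; box has {1,3,4,6,7,8} → only 9 remains.
row 5, column 7 = 5: row 5 has {1,3,4,6,7,8,9}; col 7 has {1,2,3,7,8,9}; box has {1,3,4,6,7,8,9} → only 5 remains.
row 6, column 4 = 5: row 6 has {1,3,4,6,7,8,9}; col 4 has {3,6,7,9}; box has {1,4,6,7,9}; anti-diagonal has {1,2,4,6,7,9} → only 5 remains.
row 6, column 8 = 2: row 6 has {1,3,4,5,6,7,8,9}; col 8 has {1,3,4,6,7,8,9}; box has {1,3,4,5,6,7,8,9} → only 2 remains.
row 8, column 4 = 1: row 8 has {2,3,4,6,7,8}; col 4 has {3,5,6,7,9}; box has {3,4,6} → only 1 remains.
row 8, column 5 = 9: row 8 has {1,2,3,4,6,7,8}; col 5 has {1,2,4,5,6}; box has {1,3,4,6} → only 9 remains.
row 8, column 6 = 5: row 8 has {1,2,3,4,6,7,8,9}; col 6 has {1,4,9}; box has {1,3,4,6,9} → only 5 remains.
row 1, column 7 = 4: row 1 has {1,2,6,7,9}; col 7 has {1,2,3,5,7,8,9}; box has {2,7,8,9} → only 4 remains.
row 1, column 8 = 5: row 1 has {1,2,4,6,7,9}; col 8 has {1,2,3,4,6,7,8,9}; box has {2,4,7,8,9} → only 5 remains.
row 1, column 9 = 3: row 1 has {1,2,4,5,6,7,9}; col 9 has {2,4,5,6,7,8,9}; box has {2,4,5,7,8,9}; anti-diagonal has {1,2,4,5,6,7,9} → only 3 remains.
row 2, column 4 = 4: row 2 has {2,5,8,9}; col 4 has {1,3,5,6,7,9}; box has {1,2,5,9} → only 4 remains.
row 2, column 7 = 6: row 2 has {2,4,5,8,9}; col 7 has {1,2,3,4,5,7,8,9}; box has {2,3,4,5,7,8,9} → only 6 remains.
row 2, column 9 = 1: row 2 has {2,4,5,6,8,9}; col 9 has {2,3,4,5,6,7,8,9}; box has {2,3,4,5,6,7,8,9} → only 1 remains.
row 3, column 6 = 6: row 3 has {1,2,3,4,5,7,8,9}; col 6 has {1,4,5,9}; box has {1,2,4,5,9} → only 6 remains.
row 4, column 6 = 8: row 4 has {1,2,4,5,6,7,9}; col 6 has {1,4,5,6,9}; box has {1,4,5,6,7,9}; anti-diagonal has {1,2,3,4,5,6,7,9} → only 8 remains.
row 5, column 6 = 2: row 5 has {1,3,4,5,6,7,8,9}; col 6 has {1,4,5,6,8,9}; box has {1,4,5,6,7,8,9} → only 2 remains.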